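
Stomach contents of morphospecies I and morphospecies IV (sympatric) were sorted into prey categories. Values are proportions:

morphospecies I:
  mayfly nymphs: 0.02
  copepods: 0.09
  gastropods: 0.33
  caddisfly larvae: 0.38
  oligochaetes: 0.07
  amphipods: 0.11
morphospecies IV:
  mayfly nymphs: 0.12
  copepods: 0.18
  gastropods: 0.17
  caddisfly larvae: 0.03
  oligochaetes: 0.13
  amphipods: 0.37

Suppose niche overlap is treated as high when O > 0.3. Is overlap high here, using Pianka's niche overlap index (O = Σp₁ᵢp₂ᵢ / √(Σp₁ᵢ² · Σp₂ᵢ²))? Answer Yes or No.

Yes

Σ p₁ᵢp₂ᵢ = 0.0024 + 0.0162 + 0.0561 + 0.0114 + 0.0091 + 0.0407 = 0.1359
Σp_1ᵢ² = 0.02² + 0.09² + 0.33² + 0.38² + 0.07² + 0.11² = 0.0004 + 0.0081 + 0.1089 + 0.1444 + 0.0049 + 0.0121 = 0.2788
Σp_2ᵢ² = 0.12² + 0.18² + 0.17² + 0.03² + 0.13² + 0.37² = 0.0144 + 0.0324 + 0.0289 + 0.0009 + 0.0169 + 0.1369 = 0.2304
O = 0.1359 / √(0.2788 × 0.2304) = 0.1359 / 0.25345 = 0.5362
O = 0.5362 > 0.3 → Yes.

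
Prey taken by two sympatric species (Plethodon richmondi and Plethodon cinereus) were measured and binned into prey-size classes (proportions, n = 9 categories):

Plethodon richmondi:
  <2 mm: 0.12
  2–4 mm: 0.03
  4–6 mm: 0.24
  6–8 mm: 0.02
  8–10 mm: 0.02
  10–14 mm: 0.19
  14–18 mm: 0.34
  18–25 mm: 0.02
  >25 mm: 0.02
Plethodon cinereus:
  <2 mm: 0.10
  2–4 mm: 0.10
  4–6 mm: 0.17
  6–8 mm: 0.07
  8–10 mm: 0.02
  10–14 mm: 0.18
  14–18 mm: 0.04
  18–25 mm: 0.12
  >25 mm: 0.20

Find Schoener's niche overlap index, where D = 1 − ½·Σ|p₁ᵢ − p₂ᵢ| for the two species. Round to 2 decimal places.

0.60

Σ|p₁ᵢ − p₂ᵢ| = 0.02 + 0.07 + 0.07 + 0.05 + 0.00 + 0.01 + 0.30 + 0.10 + 0.18 = 0.80
D = 1 − ½ × 0.80 = 1 − 0.400 = 0.6000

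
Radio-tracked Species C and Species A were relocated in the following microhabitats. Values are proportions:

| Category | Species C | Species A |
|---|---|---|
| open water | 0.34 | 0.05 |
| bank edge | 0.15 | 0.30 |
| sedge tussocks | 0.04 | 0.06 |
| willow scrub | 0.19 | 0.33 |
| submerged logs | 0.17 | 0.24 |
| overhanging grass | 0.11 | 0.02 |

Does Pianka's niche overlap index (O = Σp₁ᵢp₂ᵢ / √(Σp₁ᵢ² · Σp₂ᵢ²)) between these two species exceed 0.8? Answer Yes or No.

No

Σ p₁ᵢp₂ᵢ = 0.0170 + 0.0450 + 0.0024 + 0.0627 + 0.0408 + 0.0022 = 0.1701
Σp_1ᵢ² = 0.34² + 0.15² + 0.04² + 0.19² + 0.17² + 0.11² = 0.1156 + 0.0225 + 0.0016 + 0.0361 + 0.0289 + 0.0121 = 0.2168
Σp_2ᵢ² = 0.05² + 0.30² + 0.06² + 0.33² + 0.24² + 0.02² = 0.0025 + 0.0900 + 0.0036 + 0.1089 + 0.0576 + 0.0004 = 0.2630
O = 0.1701 / √(0.2168 × 0.2630) = 0.1701 / 0.23879 = 0.7123
O = 0.7123 < 0.8 → No.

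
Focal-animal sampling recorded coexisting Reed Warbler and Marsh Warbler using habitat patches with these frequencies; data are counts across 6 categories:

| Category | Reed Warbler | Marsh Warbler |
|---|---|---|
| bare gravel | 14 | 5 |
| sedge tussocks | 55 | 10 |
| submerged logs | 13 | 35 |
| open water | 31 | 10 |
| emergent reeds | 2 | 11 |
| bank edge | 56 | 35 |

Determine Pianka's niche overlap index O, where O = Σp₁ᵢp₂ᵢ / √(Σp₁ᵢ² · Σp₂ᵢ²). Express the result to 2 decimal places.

Proportions for Reed Warbler (n=171): 14/171=0.0819, 55/171=0.3216, 13/171=0.0760, 31/171=0.1813, 2/171=0.0117, 56/171=0.3275
Proportions for Marsh Warbler (n=106): 5/106=0.0472, 10/106=0.0943, 35/106=0.3302, 10/106=0.0943, 11/106=0.1038, 35/106=0.3302
Σ p₁ᵢp₂ᵢ = 0.003866 + 0.030327 + 0.025095 + 0.017097 + 0.001214 + 0.108141 = 0.185740
Σp_1ᵢ² = 0.0819² + 0.3216² + 0.0760² + 0.1813² + 0.0117² + 0.3275² = 0.006708 + 0.103427 + 0.005776 + 0.032870 + 0.000137 + 0.107256 = 0.256174
Σp_2ᵢ² = 0.0472² + 0.0943² + 0.3302² + 0.0943² + 0.1038² + 0.3302² = 0.002228 + 0.008892 + 0.109032 + 0.008892 + 0.010774 + 0.109032 = 0.248850
O = 0.185740 / √(0.256174 × 0.248850) = 0.185740 / 0.2524854 = 0.7356

0.74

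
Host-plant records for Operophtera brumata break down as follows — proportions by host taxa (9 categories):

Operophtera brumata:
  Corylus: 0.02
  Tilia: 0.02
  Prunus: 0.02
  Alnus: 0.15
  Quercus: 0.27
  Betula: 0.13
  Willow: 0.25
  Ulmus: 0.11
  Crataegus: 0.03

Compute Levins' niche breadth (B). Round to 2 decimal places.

Σpᵢ² = 0.02² + 0.02² + 0.02² + 0.15² + 0.27² + 0.13² + 0.25² + 0.11² + 0.03² = 0.0004 + 0.0004 + 0.0004 + 0.0225 + 0.0729 + 0.0169 + 0.0625 + 0.0121 + 0.0009 = 0.1890
B = 1 / 0.1890 = 5.2910

5.29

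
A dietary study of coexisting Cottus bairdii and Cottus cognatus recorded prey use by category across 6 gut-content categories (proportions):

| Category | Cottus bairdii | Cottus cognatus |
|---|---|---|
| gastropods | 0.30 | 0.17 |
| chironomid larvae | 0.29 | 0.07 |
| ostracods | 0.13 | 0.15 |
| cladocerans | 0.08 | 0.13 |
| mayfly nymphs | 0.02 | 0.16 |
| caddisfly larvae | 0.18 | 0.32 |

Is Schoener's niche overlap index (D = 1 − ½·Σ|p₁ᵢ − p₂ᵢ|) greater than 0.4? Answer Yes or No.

Σ|p₁ᵢ − p₂ᵢ| = 0.13 + 0.22 + 0.02 + 0.05 + 0.14 + 0.14 = 0.70
D = 1 − ½ × 0.70 = 1 − 0.350 = 0.6500
D = 0.6500 > 0.4 → Yes.

Yes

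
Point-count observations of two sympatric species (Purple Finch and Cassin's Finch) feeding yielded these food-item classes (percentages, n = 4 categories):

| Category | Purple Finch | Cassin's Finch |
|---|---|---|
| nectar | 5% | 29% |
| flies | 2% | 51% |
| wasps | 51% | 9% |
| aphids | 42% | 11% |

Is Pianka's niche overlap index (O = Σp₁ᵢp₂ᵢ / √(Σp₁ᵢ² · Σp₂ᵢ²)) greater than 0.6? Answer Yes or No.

Convert percentages to proportions (divide by 100).
Σ p₁ᵢp₂ᵢ = 0.0145 + 0.0102 + 0.0459 + 0.0462 = 0.1168
Σp_1ᵢ² = 0.05² + 0.02² + 0.51² + 0.42² = 0.0025 + 0.0004 + 0.2601 + 0.1764 = 0.4394
Σp_2ᵢ² = 0.29² + 0.51² + 0.09² + 0.11² = 0.0841 + 0.2601 + 0.0081 + 0.0121 = 0.3644
O = 0.1168 / √(0.4394 × 0.3644) = 0.1168 / 0.40015 = 0.2919
O = 0.2919 < 0.6 → No.

No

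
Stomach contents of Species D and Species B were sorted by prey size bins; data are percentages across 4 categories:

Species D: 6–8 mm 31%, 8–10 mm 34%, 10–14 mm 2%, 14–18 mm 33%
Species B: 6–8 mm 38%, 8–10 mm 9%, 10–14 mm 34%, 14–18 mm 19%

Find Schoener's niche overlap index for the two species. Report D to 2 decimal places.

0.61

Convert percentages to proportions (divide by 100).
Σ|p₁ᵢ − p₂ᵢ| = 0.07 + 0.25 + 0.32 + 0.14 = 0.78
D = 1 − ½ × 0.78 = 1 − 0.390 = 0.6100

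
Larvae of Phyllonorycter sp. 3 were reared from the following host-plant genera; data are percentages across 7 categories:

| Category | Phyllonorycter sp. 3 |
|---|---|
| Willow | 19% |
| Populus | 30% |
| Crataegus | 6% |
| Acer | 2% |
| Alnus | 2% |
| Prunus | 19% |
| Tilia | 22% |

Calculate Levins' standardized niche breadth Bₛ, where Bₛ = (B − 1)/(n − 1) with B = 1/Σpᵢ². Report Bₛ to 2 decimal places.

0.61

Convert percentages to proportions (divide by 100).
Σpᵢ² = 0.19² + 0.30² + 0.06² + 0.02² + 0.02² + 0.19² + 0.22² = 0.0361 + 0.0900 + 0.0036 + 0.0004 + 0.0004 + 0.0361 + 0.0484 = 0.2150
B = 1 / 0.2150 = 4.6512
Bₛ = (B − 1)/(n − 1) = (4.6512 − 1)/(7 − 1) = 3.6512/6 = 0.6085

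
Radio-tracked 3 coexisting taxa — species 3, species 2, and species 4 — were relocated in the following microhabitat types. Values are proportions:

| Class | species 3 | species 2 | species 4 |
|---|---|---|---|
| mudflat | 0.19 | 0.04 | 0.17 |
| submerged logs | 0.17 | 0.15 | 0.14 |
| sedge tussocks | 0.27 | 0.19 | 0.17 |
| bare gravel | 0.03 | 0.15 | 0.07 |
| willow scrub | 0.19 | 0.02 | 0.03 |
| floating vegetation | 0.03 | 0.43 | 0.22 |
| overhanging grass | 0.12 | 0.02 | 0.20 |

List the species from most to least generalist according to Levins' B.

Σp_3ᵢ² = 0.19² + 0.17² + 0.27² + 0.03² + 0.19² + 0.03² + 0.12² = 0.0361 + 0.0289 + 0.0729 + 0.0009 + 0.0361 + 0.0009 + 0.0144 = 0.1902
B_3 = 1 / 0.1902 = 5.2576
Σp_2ᵢ² = 0.04² + 0.15² + 0.19² + 0.15² + 0.02² + 0.43² + 0.02² = 0.0016 + 0.0225 + 0.0361 + 0.0225 + 0.0004 + 0.1849 + 0.0004 = 0.2684
B_2 = 1 / 0.2684 = 3.7258
Σp_4ᵢ² = 0.17² + 0.14² + 0.17² + 0.07² + 0.03² + 0.22² + 0.20² = 0.0289 + 0.0196 + 0.0289 + 0.0049 + 0.0009 + 0.0484 + 0.0400 = 0.1716
B_4 = 1 / 0.1716 = 5.8275
Ranking by B (broadest → narrowest): species 4 (5.83) > species 3 (5.26) > species 2 (3.73)

species 4 > species 3 > species 2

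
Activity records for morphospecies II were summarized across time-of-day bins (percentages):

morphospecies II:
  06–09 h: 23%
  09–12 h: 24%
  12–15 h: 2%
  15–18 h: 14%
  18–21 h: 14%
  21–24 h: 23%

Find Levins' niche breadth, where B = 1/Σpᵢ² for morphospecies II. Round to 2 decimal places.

4.93

Convert percentages to proportions (divide by 100).
Σpᵢ² = 0.23² + 0.24² + 0.02² + 0.14² + 0.14² + 0.23² = 0.0529 + 0.0576 + 0.0004 + 0.0196 + 0.0196 + 0.0529 = 0.2030
B = 1 / 0.2030 = 4.9261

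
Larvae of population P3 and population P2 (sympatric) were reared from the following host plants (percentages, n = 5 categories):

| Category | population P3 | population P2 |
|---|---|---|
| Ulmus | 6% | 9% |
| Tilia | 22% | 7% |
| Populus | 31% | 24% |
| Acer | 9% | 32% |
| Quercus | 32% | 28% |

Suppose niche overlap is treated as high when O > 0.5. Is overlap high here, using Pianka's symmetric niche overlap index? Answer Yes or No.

Convert percentages to proportions (divide by 100).
Σ p₁ᵢp₂ᵢ = 0.0054 + 0.0154 + 0.0744 + 0.0288 + 0.0896 = 0.2136
Σp_1ᵢ² = 0.06² + 0.22² + 0.31² + 0.09² + 0.32² = 0.0036 + 0.0484 + 0.0961 + 0.0081 + 0.1024 = 0.2586
Σp_2ᵢ² = 0.09² + 0.07² + 0.24² + 0.32² + 0.28² = 0.0081 + 0.0049 + 0.0576 + 0.1024 + 0.0784 = 0.2514
O = 0.2136 / √(0.2586 × 0.2514) = 0.2136 / 0.25497 = 0.8377
O = 0.8377 > 0.5 → Yes.

Yes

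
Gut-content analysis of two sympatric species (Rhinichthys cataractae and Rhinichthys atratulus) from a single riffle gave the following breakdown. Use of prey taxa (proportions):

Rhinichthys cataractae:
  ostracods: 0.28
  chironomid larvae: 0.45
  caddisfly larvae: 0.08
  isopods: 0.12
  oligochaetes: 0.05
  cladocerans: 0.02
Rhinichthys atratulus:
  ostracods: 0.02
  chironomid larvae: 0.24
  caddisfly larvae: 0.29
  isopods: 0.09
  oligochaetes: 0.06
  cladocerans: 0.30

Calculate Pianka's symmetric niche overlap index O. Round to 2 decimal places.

0.57

Σ p₁ᵢp₂ᵢ = 0.0056 + 0.1080 + 0.0232 + 0.0108 + 0.0030 + 0.0060 = 0.1566
Σp_1ᵢ² = 0.28² + 0.45² + 0.08² + 0.12² + 0.05² + 0.02² = 0.0784 + 0.2025 + 0.0064 + 0.0144 + 0.0025 + 0.0004 = 0.3046
Σp_2ᵢ² = 0.02² + 0.24² + 0.29² + 0.09² + 0.06² + 0.30² = 0.0004 + 0.0576 + 0.0841 + 0.0081 + 0.0036 + 0.0900 = 0.2438
O = 0.1566 / √(0.3046 × 0.2438) = 0.1566 / 0.27251 = 0.5747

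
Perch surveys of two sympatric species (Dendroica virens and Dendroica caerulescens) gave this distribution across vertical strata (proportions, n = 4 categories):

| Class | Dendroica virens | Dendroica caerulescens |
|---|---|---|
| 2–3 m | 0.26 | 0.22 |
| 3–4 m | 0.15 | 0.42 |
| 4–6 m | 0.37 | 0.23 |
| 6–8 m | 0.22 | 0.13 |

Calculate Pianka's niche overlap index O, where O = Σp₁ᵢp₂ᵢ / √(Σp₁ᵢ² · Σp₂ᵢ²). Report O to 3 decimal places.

0.821

Σ p₁ᵢp₂ᵢ = 0.0572 + 0.0630 + 0.0851 + 0.0286 = 0.2339
Σp_1ᵢ² = 0.26² + 0.15² + 0.37² + 0.22² = 0.0676 + 0.0225 + 0.1369 + 0.0484 = 0.2754
Σp_2ᵢ² = 0.22² + 0.42² + 0.23² + 0.13² = 0.0484 + 0.1764 + 0.0529 + 0.0169 = 0.2946
O = 0.2339 / √(0.2754 × 0.2946) = 0.2339 / 0.284838 = 0.82117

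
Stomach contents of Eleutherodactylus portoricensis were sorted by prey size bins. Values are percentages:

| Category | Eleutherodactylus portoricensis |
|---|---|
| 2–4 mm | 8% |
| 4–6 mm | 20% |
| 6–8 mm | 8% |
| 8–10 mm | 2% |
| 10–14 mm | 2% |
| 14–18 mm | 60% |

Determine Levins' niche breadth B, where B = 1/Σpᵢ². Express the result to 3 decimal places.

Convert percentages to proportions (divide by 100).
Σpᵢ² = 0.08² + 0.20² + 0.08² + 0.02² + 0.02² + 0.60² = 0.0064 + 0.0400 + 0.0064 + 0.0004 + 0.0004 + 0.3600 = 0.4136
B = 1 / 0.4136 = 2.41779

2.418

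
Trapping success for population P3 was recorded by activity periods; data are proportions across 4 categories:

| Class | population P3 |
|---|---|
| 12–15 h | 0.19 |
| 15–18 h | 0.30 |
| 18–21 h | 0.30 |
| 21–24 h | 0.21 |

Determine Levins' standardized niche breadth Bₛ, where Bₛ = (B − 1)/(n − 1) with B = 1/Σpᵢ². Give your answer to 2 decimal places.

0.95

Σpᵢ² = 0.19² + 0.30² + 0.30² + 0.21² = 0.0361 + 0.0900 + 0.0900 + 0.0441 = 0.2602
B = 1 / 0.2602 = 3.8432
Bₛ = (B − 1)/(n − 1) = (3.8432 − 1)/(4 − 1) = 2.8432/3 = 0.9477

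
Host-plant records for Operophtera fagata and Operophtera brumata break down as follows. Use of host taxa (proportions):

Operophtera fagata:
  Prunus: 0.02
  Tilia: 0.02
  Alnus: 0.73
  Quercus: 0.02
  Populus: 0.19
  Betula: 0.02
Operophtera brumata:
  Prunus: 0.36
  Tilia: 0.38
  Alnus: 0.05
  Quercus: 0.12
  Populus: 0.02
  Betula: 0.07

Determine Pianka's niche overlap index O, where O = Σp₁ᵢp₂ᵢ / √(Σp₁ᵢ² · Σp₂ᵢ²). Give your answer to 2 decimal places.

0.14

Σ p₁ᵢp₂ᵢ = 0.0072 + 0.0076 + 0.0365 + 0.0024 + 0.0038 + 0.0014 = 0.0589
Σp_1ᵢ² = 0.02² + 0.02² + 0.73² + 0.02² + 0.19² + 0.02² = 0.0004 + 0.0004 + 0.5329 + 0.0004 + 0.0361 + 0.0004 = 0.5706
Σp_2ᵢ² = 0.36² + 0.38² + 0.05² + 0.12² + 0.02² + 0.07² = 0.1296 + 0.1444 + 0.0025 + 0.0144 + 0.0004 + 0.0049 = 0.2962
O = 0.0589 / √(0.5706 × 0.2962) = 0.0589 / 0.41111 = 0.1433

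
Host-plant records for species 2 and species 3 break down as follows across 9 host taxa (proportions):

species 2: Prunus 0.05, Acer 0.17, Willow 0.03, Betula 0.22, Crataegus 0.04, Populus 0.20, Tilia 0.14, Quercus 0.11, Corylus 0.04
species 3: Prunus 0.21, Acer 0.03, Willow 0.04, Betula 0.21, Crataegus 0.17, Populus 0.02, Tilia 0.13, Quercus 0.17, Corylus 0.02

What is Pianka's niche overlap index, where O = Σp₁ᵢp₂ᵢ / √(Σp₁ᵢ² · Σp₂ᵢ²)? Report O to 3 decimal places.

0.693

Σ p₁ᵢp₂ᵢ = 0.0105 + 0.0051 + 0.0012 + 0.0462 + 0.0068 + 0.0040 + 0.0182 + 0.0187 + 0.0008 = 0.1115
Σp_1ᵢ² = 0.05² + 0.17² + 0.03² + 0.22² + 0.04² + 0.20² + 0.14² + 0.11² + 0.04² = 0.0025 + 0.0289 + 0.0009 + 0.0484 + 0.0016 + 0.0400 + 0.0196 + 0.0121 + 0.0016 = 0.1556
Σp_2ᵢ² = 0.21² + 0.03² + 0.04² + 0.21² + 0.17² + 0.02² + 0.13² + 0.17² + 0.02² = 0.0441 + 0.0009 + 0.0016 + 0.0441 + 0.0289 + 0.0004 + 0.0169 + 0.0289 + 0.0004 = 0.1662
O = 0.1115 / √(0.1556 × 0.1662) = 0.1115 / 0.160813 = 0.69335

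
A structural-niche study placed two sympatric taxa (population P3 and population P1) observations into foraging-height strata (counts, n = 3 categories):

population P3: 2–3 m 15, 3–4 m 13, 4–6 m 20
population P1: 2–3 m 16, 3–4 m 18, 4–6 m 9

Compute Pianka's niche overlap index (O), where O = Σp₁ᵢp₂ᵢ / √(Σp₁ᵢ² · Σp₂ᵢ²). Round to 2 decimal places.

Proportions for population P3 (n=48): 15/48=0.3125, 13/48=0.2708, 20/48=0.4167
Proportions for population P1 (n=43): 16/43=0.3721, 18/43=0.4186, 9/43=0.2093
Σ p₁ᵢp₂ᵢ = 0.116281 + 0.113357 + 0.087215 = 0.316853
Σp_1ᵢ² = 0.3125² + 0.2708² + 0.4167² = 0.097656 + 0.073333 + 0.173639 = 0.344628
Σp_2ᵢ² = 0.3721² + 0.4186² + 0.2093² = 0.138458 + 0.175226 + 0.043806 = 0.357490
O = 0.316853 / √(0.344628 × 0.357490) = 0.316853 / 0.3510001 = 0.9027

0.90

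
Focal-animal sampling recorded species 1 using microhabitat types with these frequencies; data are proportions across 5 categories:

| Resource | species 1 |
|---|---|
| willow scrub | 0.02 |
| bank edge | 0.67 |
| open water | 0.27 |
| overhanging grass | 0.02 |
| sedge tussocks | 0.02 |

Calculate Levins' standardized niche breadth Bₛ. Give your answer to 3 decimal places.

Σpᵢ² = 0.02² + 0.67² + 0.27² + 0.02² + 0.02² = 0.0004 + 0.4489 + 0.0729 + 0.0004 + 0.0004 = 0.5230
B = 1 / 0.5230 = 1.91205
Bₛ = (B − 1)/(n − 1) = (1.91205 − 1)/(5 − 1) = 0.91205/4 = 0.22801

0.228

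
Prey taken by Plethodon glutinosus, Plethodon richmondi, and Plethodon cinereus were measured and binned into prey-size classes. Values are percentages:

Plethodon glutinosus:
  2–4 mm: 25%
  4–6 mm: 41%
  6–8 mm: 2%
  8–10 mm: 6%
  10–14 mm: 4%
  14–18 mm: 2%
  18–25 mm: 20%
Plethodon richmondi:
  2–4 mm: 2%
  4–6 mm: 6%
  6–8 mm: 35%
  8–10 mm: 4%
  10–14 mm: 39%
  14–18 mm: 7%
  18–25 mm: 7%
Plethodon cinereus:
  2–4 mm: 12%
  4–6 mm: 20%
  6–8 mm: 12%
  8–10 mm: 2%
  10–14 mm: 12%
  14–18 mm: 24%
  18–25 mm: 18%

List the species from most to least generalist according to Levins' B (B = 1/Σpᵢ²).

Convert percentages to proportions (divide by 100).
Σp_glutᵢ² = 0.25² + 0.41² + 0.02² + 0.06² + 0.04² + 0.02² + 0.20² = 0.0625 + 0.1681 + 0.0004 + 0.0036 + 0.0016 + 0.0004 + 0.0400 = 0.2766
B_glut = 1 / 0.2766 = 3.6153
Σp_richᵢ² = 0.02² + 0.06² + 0.35² + 0.04² + 0.39² + 0.07² + 0.07² = 0.0004 + 0.0036 + 0.1225 + 0.0016 + 0.1521 + 0.0049 + 0.0049 = 0.2900
B_rich = 1 / 0.2900 = 3.4483
Σp_cineᵢ² = 0.12² + 0.20² + 0.12² + 0.02² + 0.12² + 0.24² + 0.18² = 0.0144 + 0.0400 + 0.0144 + 0.0004 + 0.0144 + 0.0576 + 0.0324 = 0.1736
B_cine = 1 / 0.1736 = 5.7604
Ranking by B (broadest → narrowest): Plethodon cinereus (5.76) > Plethodon glutinosus (3.62) > Plethodon richmondi (3.45)

Plethodon cinereus > Plethodon glutinosus > Plethodon richmondi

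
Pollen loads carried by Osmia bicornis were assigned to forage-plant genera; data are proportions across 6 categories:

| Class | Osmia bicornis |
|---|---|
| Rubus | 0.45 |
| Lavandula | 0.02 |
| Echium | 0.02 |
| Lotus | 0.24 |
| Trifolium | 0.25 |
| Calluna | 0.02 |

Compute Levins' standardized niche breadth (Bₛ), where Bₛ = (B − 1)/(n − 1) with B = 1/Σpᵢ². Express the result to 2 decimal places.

0.42

Σpᵢ² = 0.45² + 0.02² + 0.02² + 0.24² + 0.25² + 0.02² = 0.2025 + 0.0004 + 0.0004 + 0.0576 + 0.0625 + 0.0004 = 0.3238
B = 1 / 0.3238 = 3.0883
Bₛ = (B − 1)/(n − 1) = (3.0883 − 1)/(6 − 1) = 2.0883/5 = 0.4177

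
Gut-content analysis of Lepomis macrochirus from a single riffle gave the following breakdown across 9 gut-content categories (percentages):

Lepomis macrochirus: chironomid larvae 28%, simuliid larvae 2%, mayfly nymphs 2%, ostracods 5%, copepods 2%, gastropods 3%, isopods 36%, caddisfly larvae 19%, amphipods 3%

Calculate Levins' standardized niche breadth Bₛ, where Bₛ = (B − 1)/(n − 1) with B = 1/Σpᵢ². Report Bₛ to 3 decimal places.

0.376

Convert percentages to proportions (divide by 100).
Σpᵢ² = 0.28² + 0.02² + 0.02² + 0.05² + 0.02² + 0.03² + 0.36² + 0.19² + 0.03² = 0.0784 + 0.0004 + 0.0004 + 0.0025 + 0.0004 + 0.0009 + 0.1296 + 0.0361 + 0.0009 = 0.2496
B = 1 / 0.2496 = 4.00641
Bₛ = (B − 1)/(n − 1) = (4.00641 − 1)/(9 − 1) = 3.00641/8 = 0.37580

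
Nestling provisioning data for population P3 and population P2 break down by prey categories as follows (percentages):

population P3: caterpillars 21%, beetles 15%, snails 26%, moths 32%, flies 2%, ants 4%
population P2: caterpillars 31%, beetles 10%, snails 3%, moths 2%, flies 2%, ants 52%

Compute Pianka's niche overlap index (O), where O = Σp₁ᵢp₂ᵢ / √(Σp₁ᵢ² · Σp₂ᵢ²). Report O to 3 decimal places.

0.384

Convert percentages to proportions (divide by 100).
Σ p₁ᵢp₂ᵢ = 0.0651 + 0.0150 + 0.0078 + 0.0064 + 0.0004 + 0.0208 = 0.1155
Σp_1ᵢ² = 0.21² + 0.15² + 0.26² + 0.32² + 0.02² + 0.04² = 0.0441 + 0.0225 + 0.0676 + 0.1024 + 0.0004 + 0.0016 = 0.2386
Σp_2ᵢ² = 0.31² + 0.10² + 0.03² + 0.02² + 0.02² + 0.52² = 0.0961 + 0.0100 + 0.0009 + 0.0004 + 0.0004 + 0.2704 = 0.3782
O = 0.1155 / √(0.2386 × 0.3782) = 0.1155 / 0.300397 = 0.38449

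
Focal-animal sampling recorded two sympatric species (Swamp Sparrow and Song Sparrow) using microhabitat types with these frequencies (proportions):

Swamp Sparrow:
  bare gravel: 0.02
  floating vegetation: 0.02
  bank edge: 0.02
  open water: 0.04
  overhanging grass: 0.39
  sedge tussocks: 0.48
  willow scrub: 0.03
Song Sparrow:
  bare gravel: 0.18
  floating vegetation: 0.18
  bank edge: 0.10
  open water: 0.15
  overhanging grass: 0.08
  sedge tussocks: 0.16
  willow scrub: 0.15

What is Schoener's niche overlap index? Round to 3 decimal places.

Σ|p₁ᵢ − p₂ᵢ| = 0.16 + 0.16 + 0.08 + 0.11 + 0.31 + 0.32 + 0.12 = 1.26
D = 1 − ½ × 1.26 = 1 − 0.630 = 0.37000

0.370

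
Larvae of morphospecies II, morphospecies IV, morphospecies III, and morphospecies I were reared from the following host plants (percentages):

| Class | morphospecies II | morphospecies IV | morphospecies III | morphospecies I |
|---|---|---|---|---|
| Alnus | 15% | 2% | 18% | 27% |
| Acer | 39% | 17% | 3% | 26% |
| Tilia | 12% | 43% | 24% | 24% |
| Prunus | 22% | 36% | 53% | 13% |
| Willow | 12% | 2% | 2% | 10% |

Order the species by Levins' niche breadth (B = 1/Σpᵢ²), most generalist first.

morphospecies I > morphospecies II > morphospecies IV > morphospecies III

Convert percentages to proportions (divide by 100).
Σp_IIᵢ² = 0.15² + 0.39² + 0.12² + 0.22² + 0.12² = 0.0225 + 0.1521 + 0.0144 + 0.0484 + 0.0144 = 0.2518
B_II = 1 / 0.2518 = 3.9714
Σp_IVᵢ² = 0.02² + 0.17² + 0.43² + 0.36² + 0.02² = 0.0004 + 0.0289 + 0.1849 + 0.1296 + 0.0004 = 0.3442
B_IV = 1 / 0.3442 = 2.9053
Σp_IIIᵢ² = 0.18² + 0.03² + 0.24² + 0.53² + 0.02² = 0.0324 + 0.0009 + 0.0576 + 0.2809 + 0.0004 = 0.3722
B_III = 1 / 0.3722 = 2.6867
Σp_Iᵢ² = 0.27² + 0.26² + 0.24² + 0.13² + 0.10² = 0.0729 + 0.0676 + 0.0576 + 0.0169 + 0.0100 = 0.2250
B_I = 1 / 0.2250 = 4.4444
Ranking by B (broadest → narrowest): morphospecies I (4.44) > morphospecies II (3.97) > morphospecies IV (2.91) > morphospecies III (2.69)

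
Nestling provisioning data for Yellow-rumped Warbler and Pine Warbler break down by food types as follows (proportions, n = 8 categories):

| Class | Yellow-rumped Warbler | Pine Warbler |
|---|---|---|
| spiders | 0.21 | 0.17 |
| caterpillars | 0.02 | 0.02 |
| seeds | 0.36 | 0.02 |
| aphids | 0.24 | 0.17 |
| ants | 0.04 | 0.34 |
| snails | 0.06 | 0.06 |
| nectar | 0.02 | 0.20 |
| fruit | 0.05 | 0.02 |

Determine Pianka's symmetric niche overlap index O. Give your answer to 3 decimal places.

0.465

Σ p₁ᵢp₂ᵢ = 0.0357 + 0.0004 + 0.0072 + 0.0408 + 0.0136 + 0.0036 + 0.0040 + 0.0010 = 0.1063
Σp_1ᵢ² = 0.21² + 0.02² + 0.36² + 0.24² + 0.04² + 0.06² + 0.02² + 0.05² = 0.0441 + 0.0004 + 0.1296 + 0.0576 + 0.0016 + 0.0036 + 0.0004 + 0.0025 = 0.2398
Σp_2ᵢ² = 0.17² + 0.02² + 0.02² + 0.17² + 0.34² + 0.06² + 0.20² + 0.02² = 0.0289 + 0.0004 + 0.0004 + 0.0289 + 0.1156 + 0.0036 + 0.0400 + 0.0004 = 0.2182
O = 0.1063 / √(0.2398 × 0.2182) = 0.1063 / 0.228745 = 0.46471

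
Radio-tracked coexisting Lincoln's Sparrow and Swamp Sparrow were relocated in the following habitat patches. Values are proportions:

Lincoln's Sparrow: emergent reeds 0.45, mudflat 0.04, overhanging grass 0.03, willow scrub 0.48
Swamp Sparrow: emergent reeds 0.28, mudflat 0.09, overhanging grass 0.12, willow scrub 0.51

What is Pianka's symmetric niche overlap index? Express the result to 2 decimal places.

Σ p₁ᵢp₂ᵢ = 0.1260 + 0.0036 + 0.0036 + 0.2448 = 0.3780
Σp_1ᵢ² = 0.45² + 0.04² + 0.03² + 0.48² = 0.2025 + 0.0016 + 0.0009 + 0.2304 = 0.4354
Σp_2ᵢ² = 0.28² + 0.09² + 0.12² + 0.51² = 0.0784 + 0.0081 + 0.0144 + 0.2601 = 0.3610
O = 0.3780 / √(0.4354 × 0.3610) = 0.3780 / 0.39646 = 0.9534

0.95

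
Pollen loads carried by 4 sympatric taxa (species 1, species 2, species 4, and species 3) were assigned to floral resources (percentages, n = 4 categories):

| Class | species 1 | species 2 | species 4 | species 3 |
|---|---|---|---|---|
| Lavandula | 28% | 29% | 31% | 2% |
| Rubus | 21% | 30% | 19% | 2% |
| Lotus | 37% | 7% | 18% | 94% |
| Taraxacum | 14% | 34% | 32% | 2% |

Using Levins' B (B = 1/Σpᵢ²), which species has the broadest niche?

species 4

Convert percentages to proportions (divide by 100).
Σp_1ᵢ² = 0.28² + 0.21² + 0.37² + 0.14² = 0.0784 + 0.0441 + 0.1369 + 0.0196 = 0.2790
B_1 = 1 / 0.2790 = 3.5842
Σp_2ᵢ² = 0.29² + 0.30² + 0.07² + 0.34² = 0.0841 + 0.0900 + 0.0049 + 0.1156 = 0.2946
B_2 = 1 / 0.2946 = 3.3944
Σp_4ᵢ² = 0.31² + 0.19² + 0.18² + 0.32² = 0.0961 + 0.0361 + 0.0324 + 0.1024 = 0.2670
B_4 = 1 / 0.2670 = 3.7453
Σp_3ᵢ² = 0.02² + 0.02² + 0.94² + 0.02² = 0.0004 + 0.0004 + 0.8836 + 0.0004 = 0.8848
B_3 = 1 / 0.8848 = 1.1302
Highest B → broadest niche (most generalist): species 4 (B = 3.75).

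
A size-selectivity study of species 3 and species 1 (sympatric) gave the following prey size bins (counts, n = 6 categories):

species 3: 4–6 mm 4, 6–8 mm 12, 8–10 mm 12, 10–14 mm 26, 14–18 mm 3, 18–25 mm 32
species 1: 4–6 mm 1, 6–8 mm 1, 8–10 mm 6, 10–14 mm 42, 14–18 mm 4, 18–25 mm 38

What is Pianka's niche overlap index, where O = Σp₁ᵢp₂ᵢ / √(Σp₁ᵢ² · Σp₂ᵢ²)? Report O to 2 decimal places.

Proportions for species 3 (n=89): 4/89=0.0449, 12/89=0.1348, 12/89=0.1348, 26/89=0.2921, 3/89=0.0337, 32/89=0.3596
Proportions for species 1 (n=92): 1/92=0.0109, 1/92=0.0109, 6/92=0.0652, 42/92=0.4565, 4/92=0.0435, 38/92=0.4130
Σ p₁ᵢp₂ᵢ = 0.000489 + 0.001469 + 0.008789 + 0.133344 + 0.001466 + 0.148515 = 0.294072
Σp_1ᵢ² = 0.0449² + 0.1348² + 0.1348² + 0.2921² + 0.0337² + 0.3596² = 0.002016 + 0.018171 + 0.018171 + 0.085322 + 0.001136 + 0.129312 = 0.254128
Σp_2ᵢ² = 0.0109² + 0.0109² + 0.0652² + 0.4565² + 0.0435² + 0.4130² = 0.000119 + 0.000119 + 0.004251 + 0.208392 + 0.001892 + 0.170569 = 0.385342
O = 0.294072 / √(0.254128 × 0.385342) = 0.294072 / 0.3129316 = 0.9397

0.94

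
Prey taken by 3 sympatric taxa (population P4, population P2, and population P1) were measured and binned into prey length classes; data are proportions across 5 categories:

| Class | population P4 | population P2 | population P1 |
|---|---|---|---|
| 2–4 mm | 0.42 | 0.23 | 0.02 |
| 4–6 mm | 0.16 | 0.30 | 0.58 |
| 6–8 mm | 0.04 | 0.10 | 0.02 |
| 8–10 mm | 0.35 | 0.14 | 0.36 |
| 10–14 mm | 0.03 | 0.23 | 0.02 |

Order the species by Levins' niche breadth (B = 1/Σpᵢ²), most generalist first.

population P2 > population P4 > population P1

Σp_P4ᵢ² = 0.42² + 0.16² + 0.04² + 0.35² + 0.03² = 0.1764 + 0.0256 + 0.0016 + 0.1225 + 0.0009 = 0.3270
B_P4 = 1 / 0.3270 = 3.0581
Σp_P2ᵢ² = 0.23² + 0.30² + 0.10² + 0.14² + 0.23² = 0.0529 + 0.0900 + 0.0100 + 0.0196 + 0.0529 = 0.2254
B_P2 = 1 / 0.2254 = 4.4366
Σp_P1ᵢ² = 0.02² + 0.58² + 0.02² + 0.36² + 0.02² = 0.0004 + 0.3364 + 0.0004 + 0.1296 + 0.0004 = 0.4672
B_P1 = 1 / 0.4672 = 2.1404
Ranking by B (broadest → narrowest): population P2 (4.44) > population P4 (3.06) > population P1 (2.14)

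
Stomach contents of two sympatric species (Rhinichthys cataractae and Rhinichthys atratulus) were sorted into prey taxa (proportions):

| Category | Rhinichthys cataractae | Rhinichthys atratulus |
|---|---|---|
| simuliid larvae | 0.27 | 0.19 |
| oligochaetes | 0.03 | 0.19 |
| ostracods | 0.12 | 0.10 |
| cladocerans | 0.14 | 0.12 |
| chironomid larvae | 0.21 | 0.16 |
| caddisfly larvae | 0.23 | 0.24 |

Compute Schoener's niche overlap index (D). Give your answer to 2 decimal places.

0.83

Σ|p₁ᵢ − p₂ᵢ| = 0.08 + 0.16 + 0.02 + 0.02 + 0.05 + 0.01 = 0.34
D = 1 − ½ × 0.34 = 1 − 0.170 = 0.8300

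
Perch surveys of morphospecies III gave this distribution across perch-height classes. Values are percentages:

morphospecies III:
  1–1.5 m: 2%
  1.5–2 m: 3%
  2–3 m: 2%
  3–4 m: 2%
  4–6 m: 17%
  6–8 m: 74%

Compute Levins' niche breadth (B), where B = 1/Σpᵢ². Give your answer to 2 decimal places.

1.73

Convert percentages to proportions (divide by 100).
Σpᵢ² = 0.02² + 0.03² + 0.02² + 0.02² + 0.17² + 0.74² = 0.0004 + 0.0009 + 0.0004 + 0.0004 + 0.0289 + 0.5476 = 0.5786
B = 1 / 0.5786 = 1.7283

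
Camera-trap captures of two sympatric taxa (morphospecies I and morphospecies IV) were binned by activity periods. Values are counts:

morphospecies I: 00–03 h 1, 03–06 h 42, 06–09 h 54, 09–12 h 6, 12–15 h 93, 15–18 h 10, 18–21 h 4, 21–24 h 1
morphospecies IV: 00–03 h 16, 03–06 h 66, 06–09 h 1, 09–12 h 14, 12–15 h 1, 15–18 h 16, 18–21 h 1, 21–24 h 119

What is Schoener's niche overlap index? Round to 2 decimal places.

Proportions for morphospecies I (n=211): 1/211=0.0047, 42/211=0.1991, 54/211=0.2559, 6/211=0.0284, 93/211=0.4408, 10/211=0.0474, 4/211=0.0190, 1/211=0.0047
Proportions for morphospecies IV (n=234): 16/234=0.0684, 66/234=0.2821, 1/234=0.0043, 14/234=0.0598, 1/234=0.0043, 16/234=0.0684, 1/234=0.0043, 119/234=0.5085
Σ|p₁ᵢ − p₂ᵢ| = 0.0637 + 0.0830 + 0.2516 + 0.0314 + 0.4365 + 0.0210 + 0.0147 + 0.5038 = 1.4057
D = 1 − ½ × 1.4057 = 1 − 0.70285 = 0.29715

0.30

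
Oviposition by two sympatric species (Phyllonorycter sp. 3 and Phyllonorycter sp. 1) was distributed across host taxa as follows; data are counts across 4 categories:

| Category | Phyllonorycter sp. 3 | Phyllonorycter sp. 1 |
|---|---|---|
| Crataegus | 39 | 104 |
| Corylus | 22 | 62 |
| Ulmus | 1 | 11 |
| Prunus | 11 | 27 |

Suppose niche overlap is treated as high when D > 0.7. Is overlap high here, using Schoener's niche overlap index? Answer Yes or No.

Yes

Proportions for Phyllonorycter sp. 3 (n=73): 39/73=0.5342, 22/73=0.3014, 1/73=0.0137, 11/73=0.1507
Proportions for Phyllonorycter sp. 1 (n=204): 104/204=0.5098, 62/204=0.3039, 11/204=0.0539, 27/204=0.1324
Σ|p₁ᵢ − p₂ᵢ| = 0.0244 + 0.0025 + 0.0402 + 0.0183 = 0.0854
D = 1 − ½ × 0.0854 = 1 − 0.04270 = 0.95730
D = 0.95730 > 0.7 → Yes.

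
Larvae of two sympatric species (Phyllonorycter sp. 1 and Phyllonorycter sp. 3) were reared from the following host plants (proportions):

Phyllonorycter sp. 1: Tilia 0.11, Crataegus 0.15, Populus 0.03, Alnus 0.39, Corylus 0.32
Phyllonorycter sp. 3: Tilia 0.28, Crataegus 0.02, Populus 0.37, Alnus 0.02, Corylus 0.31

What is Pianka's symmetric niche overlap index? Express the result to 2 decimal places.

0.50

Σ p₁ᵢp₂ᵢ = 0.0308 + 0.0030 + 0.0111 + 0.0078 + 0.0992 = 0.1519
Σp_1ᵢ² = 0.11² + 0.15² + 0.03² + 0.39² + 0.32² = 0.0121 + 0.0225 + 0.0009 + 0.1521 + 0.1024 = 0.2900
Σp_2ᵢ² = 0.28² + 0.02² + 0.37² + 0.02² + 0.31² = 0.0784 + 0.0004 + 0.1369 + 0.0004 + 0.0961 = 0.3122
O = 0.1519 / √(0.2900 × 0.3122) = 0.1519 / 0.30090 = 0.5048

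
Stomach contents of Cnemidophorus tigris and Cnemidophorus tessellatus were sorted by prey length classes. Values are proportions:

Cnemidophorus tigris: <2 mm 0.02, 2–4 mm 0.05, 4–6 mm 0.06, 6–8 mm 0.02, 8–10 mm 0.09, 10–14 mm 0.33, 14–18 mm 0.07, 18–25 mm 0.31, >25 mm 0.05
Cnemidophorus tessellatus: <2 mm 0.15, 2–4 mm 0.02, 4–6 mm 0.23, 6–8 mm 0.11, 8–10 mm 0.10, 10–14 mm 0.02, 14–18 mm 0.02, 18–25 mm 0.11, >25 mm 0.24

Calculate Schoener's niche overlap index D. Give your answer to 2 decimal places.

0.41

Σ|p₁ᵢ − p₂ᵢ| = 0.13 + 0.03 + 0.17 + 0.09 + 0.01 + 0.31 + 0.05 + 0.20 + 0.19 = 1.18
D = 1 − ½ × 1.18 = 1 − 0.590 = 0.4100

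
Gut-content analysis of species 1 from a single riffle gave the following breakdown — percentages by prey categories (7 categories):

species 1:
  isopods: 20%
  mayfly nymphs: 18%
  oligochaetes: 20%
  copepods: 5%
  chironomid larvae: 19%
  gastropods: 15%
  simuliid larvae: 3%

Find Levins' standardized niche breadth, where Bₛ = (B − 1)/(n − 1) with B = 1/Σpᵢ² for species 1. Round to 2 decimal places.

0.79

Convert percentages to proportions (divide by 100).
Σpᵢ² = 0.20² + 0.18² + 0.20² + 0.05² + 0.19² + 0.15² + 0.03² = 0.0400 + 0.0324 + 0.0400 + 0.0025 + 0.0361 + 0.0225 + 0.0009 = 0.1744
B = 1 / 0.1744 = 5.7339
Bₛ = (B − 1)/(n − 1) = (5.7339 − 1)/(7 − 1) = 4.7339/6 = 0.7890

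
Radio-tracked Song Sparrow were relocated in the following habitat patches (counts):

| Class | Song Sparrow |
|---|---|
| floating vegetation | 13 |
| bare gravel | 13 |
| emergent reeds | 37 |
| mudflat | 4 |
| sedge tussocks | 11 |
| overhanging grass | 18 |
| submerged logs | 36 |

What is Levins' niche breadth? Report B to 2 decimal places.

5.03

Proportions for Song Sparrow (n=132): 13/132=0.0985, 13/132=0.0985, 37/132=0.2803, 4/132=0.0303, 11/132=0.0833, 18/132=0.1364, 36/132=0.2727
Σpᵢ² = 0.0985² + 0.0985² + 0.2803² + 0.0303² + 0.0833² + 0.1364² + 0.2727² = 0.009702 + 0.009702 + 0.078568 + 0.000918 + 0.006939 + 0.018605 + 0.074365 = 0.198799
B = 1 / 0.198799 = 5.0302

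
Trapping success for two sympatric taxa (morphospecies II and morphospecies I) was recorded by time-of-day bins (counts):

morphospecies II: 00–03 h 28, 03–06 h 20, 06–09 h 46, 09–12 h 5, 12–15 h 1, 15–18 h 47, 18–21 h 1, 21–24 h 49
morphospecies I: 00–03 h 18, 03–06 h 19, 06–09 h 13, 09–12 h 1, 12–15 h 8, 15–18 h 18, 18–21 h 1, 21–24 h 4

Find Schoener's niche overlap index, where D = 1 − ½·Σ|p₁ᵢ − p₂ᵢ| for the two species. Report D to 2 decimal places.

Proportions for morphospecies II (n=197): 28/197=0.1421, 20/197=0.1015, 46/197=0.2335, 5/197=0.0254, 1/197=0.0051, 47/197=0.2386, 1/197=0.0051, 49/197=0.2487
Proportions for morphospecies I (n=82): 18/82=0.2195, 19/82=0.2317, 13/82=0.1585, 1/82=0.0122, 8/82=0.0976, 18/82=0.2195, 1/82=0.0122, 4/82=0.0488
Σ|p₁ᵢ − p₂ᵢ| = 0.0774 + 0.1302 + 0.0750 + 0.0132 + 0.0925 + 0.0191 + 0.0071 + 0.1999 = 0.6144
D = 1 − ½ × 0.6144 = 1 − 0.30720 = 0.69280

0.69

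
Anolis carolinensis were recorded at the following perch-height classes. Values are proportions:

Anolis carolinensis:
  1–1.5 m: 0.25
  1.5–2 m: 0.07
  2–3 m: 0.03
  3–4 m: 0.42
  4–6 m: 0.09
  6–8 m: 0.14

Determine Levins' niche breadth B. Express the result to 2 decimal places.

3.67

Σpᵢ² = 0.25² + 0.07² + 0.03² + 0.42² + 0.09² + 0.14² = 0.0625 + 0.0049 + 0.0009 + 0.1764 + 0.0081 + 0.0196 = 0.2724
B = 1 / 0.2724 = 3.6711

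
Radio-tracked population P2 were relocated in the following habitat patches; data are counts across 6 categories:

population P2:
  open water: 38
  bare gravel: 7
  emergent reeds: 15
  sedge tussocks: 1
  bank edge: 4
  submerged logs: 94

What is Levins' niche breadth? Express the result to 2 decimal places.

Proportions for population P2 (n=159): 38/159=0.2390, 7/159=0.0440, 15/159=0.0943, 1/159=0.0063, 4/159=0.0252, 94/159=0.5912
Σpᵢ² = 0.2390² + 0.0440² + 0.0943² + 0.0063² + 0.0252² + 0.5912² = 0.057121 + 0.001936 + 0.008892 + 0.000040 + 0.000635 + 0.349517 = 0.418141
B = 1 / 0.418141 = 2.3915

2.39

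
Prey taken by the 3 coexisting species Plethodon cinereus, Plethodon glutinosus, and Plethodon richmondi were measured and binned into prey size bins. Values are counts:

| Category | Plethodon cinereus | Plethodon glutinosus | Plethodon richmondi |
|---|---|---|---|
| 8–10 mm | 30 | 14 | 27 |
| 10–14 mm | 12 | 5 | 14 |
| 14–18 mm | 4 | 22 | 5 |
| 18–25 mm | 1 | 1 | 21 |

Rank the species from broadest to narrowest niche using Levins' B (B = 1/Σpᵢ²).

Proportions for Plethodon cinereus (n=47): 30/47=0.6383, 12/47=0.2553, 4/47=0.0851, 1/47=0.0213
Proportions for Plethodon glutinosus (n=42): 14/42=0.3333, 5/42=0.1190, 22/42=0.5238, 1/42=0.0238
Proportions for Plethodon richmondi (n=67): 27/67=0.4030, 14/67=0.2090, 5/67=0.0746, 21/67=0.3134
Σp_cineᵢ² = 0.6383² + 0.2553² + 0.0851² + 0.0213² = 0.407427 + 0.065178 + 0.007242 + 0.000454 = 0.480301
B_cine = 1 / 0.480301 = 2.0820
Σp_glutᵢ² = 0.3333² + 0.1190² + 0.5238² + 0.0238² = 0.111089 + 0.014161 + 0.274366 + 0.000566 = 0.400182
B_glut = 1 / 0.400182 = 2.4989
Σp_richᵢ² = 0.4030² + 0.2090² + 0.0746² + 0.3134² = 0.162409 + 0.043681 + 0.005565 + 0.098220 = 0.309875
B_rich = 1 / 0.309875 = 3.2271
Ranking by B (broadest → narrowest): Plethodon richmondi (3.23) > Plethodon glutinosus (2.50) > Plethodon cinereus (2.08)

Plethodon richmondi > Plethodon glutinosus > Plethodon cinereus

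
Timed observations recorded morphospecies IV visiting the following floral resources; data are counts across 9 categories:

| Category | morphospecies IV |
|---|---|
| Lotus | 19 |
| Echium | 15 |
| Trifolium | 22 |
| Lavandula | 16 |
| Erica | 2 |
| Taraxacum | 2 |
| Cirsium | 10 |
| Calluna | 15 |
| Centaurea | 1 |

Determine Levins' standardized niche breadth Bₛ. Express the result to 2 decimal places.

Proportions for morphospecies IV (n=102): 19/102=0.1863, 15/102=0.1471, 22/102=0.2157, 16/102=0.1569, 2/102=0.0196, 2/102=0.0196, 10/102=0.0980, 15/102=0.1471, 1/102=0.0098
Σpᵢ² = 0.1863² + 0.1471² + 0.2157² + 0.1569² + 0.0196² + 0.0196² + 0.0980² + 0.1471² + 0.0098² = 0.034708 + 0.021638 + 0.046526 + 0.024618 + 0.000384 + 0.000384 + 0.009604 + 0.021638 + 0.000096 = 0.159596
B = 1 / 0.159596 = 6.2658
Bₛ = (B − 1)/(n − 1) = (6.2658 − 1)/(9 − 1) = 5.2658/8 = 0.6582

0.66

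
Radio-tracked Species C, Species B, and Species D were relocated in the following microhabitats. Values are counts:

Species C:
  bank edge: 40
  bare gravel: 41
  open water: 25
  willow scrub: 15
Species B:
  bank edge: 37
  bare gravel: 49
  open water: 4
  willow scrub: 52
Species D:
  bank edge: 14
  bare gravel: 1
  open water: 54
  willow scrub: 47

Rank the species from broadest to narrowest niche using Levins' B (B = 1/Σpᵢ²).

Species C > Species B > Species D

Proportions for Species C (n=121): 40/121=0.3306, 41/121=0.3388, 25/121=0.2066, 15/121=0.1240
Proportions for Species B (n=142): 37/142=0.2606, 49/142=0.3451, 4/142=0.0282, 52/142=0.3662
Proportions for Species D (n=116): 14/116=0.1207, 1/116=0.0086, 54/116=0.4655, 47/116=0.4052
Σp_Cᵢ² = 0.3306² + 0.3388² + 0.2066² + 0.1240² = 0.109296 + 0.114785 + 0.042684 + 0.015376 = 0.282141
B_C = 1 / 0.282141 = 3.5443
Σp_Bᵢ² = 0.2606² + 0.3451² + 0.0282² + 0.3662² = 0.067912 + 0.119094 + 0.000795 + 0.134102 = 0.321903
B_B = 1 / 0.321903 = 3.1065
Σp_Dᵢ² = 0.1207² + 0.0086² + 0.4655² + 0.4052² = 0.014568 + 0.000074 + 0.216690 + 0.164187 = 0.395519
B_D = 1 / 0.395519 = 2.5283
Ranking by B (broadest → narrowest): Species C (3.54) > Species B (3.11) > Species D (2.53)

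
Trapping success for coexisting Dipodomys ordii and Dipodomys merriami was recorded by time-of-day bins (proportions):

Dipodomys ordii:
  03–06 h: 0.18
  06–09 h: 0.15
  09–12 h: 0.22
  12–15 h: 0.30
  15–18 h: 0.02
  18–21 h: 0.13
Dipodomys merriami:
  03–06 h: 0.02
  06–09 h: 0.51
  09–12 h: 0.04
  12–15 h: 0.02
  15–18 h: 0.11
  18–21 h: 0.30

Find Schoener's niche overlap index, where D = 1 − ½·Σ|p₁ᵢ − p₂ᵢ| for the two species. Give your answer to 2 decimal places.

0.38

Σ|p₁ᵢ − p₂ᵢ| = 0.16 + 0.36 + 0.18 + 0.28 + 0.09 + 0.17 = 1.24
D = 1 − ½ × 1.24 = 1 − 0.620 = 0.3800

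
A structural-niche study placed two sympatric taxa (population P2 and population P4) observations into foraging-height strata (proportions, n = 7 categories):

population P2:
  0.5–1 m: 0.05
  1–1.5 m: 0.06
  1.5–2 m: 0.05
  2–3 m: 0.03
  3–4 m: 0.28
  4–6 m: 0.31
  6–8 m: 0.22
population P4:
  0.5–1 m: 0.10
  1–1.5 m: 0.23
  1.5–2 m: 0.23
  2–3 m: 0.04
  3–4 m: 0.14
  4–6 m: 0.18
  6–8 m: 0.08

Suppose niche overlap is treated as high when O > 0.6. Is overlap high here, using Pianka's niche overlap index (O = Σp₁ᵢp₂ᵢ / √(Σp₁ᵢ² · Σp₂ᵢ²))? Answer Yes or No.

Σ p₁ᵢp₂ᵢ = 0.0050 + 0.0138 + 0.0115 + 0.0012 + 0.0392 + 0.0558 + 0.0176 = 0.1441
Σp_1ᵢ² = 0.05² + 0.06² + 0.05² + 0.03² + 0.28² + 0.31² + 0.22² = 0.0025 + 0.0036 + 0.0025 + 0.0009 + 0.0784 + 0.0961 + 0.0484 = 0.2324
Σp_2ᵢ² = 0.10² + 0.23² + 0.23² + 0.04² + 0.14² + 0.18² + 0.08² = 0.0100 + 0.0529 + 0.0529 + 0.0016 + 0.0196 + 0.0324 + 0.0064 = 0.1758
O = 0.1441 / √(0.2324 × 0.1758) = 0.1441 / 0.20213 = 0.7129
O = 0.7129 > 0.6 → Yes.

Yes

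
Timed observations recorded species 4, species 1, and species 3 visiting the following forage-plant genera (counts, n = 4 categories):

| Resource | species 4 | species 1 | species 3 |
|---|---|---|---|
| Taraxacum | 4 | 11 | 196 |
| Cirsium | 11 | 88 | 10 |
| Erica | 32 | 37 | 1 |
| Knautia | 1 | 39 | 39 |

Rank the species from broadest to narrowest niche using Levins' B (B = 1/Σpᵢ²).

Proportions for species 4 (n=48): 4/48=0.0833, 11/48=0.2292, 32/48=0.6667, 1/48=0.0208
Proportions for species 1 (n=175): 11/175=0.0629, 88/175=0.5029, 37/175=0.2114, 39/175=0.2229
Proportions for species 3 (n=246): 196/246=0.7967, 10/246=0.0407, 1/246=0.0041, 39/246=0.1585
Σp_4ᵢ² = 0.0833² + 0.2292² + 0.6667² + 0.0208² = 0.006939 + 0.052533 + 0.444489 + 0.000433 = 0.504394
B_4 = 1 / 0.504394 = 1.9826
Σp_1ᵢ² = 0.0629² + 0.5029² + 0.2114² + 0.2229² = 0.003956 + 0.252908 + 0.044690 + 0.049684 = 0.351238
B_1 = 1 / 0.351238 = 2.8471
Σp_3ᵢ² = 0.7967² + 0.0407² + 0.0041² + 0.1585² = 0.634731 + 0.001656 + 0.000017 + 0.025122 = 0.661526
B_3 = 1 / 0.661526 = 1.5117
Ranking by B (broadest → narrowest): species 1 (2.85) > species 4 (1.98) > species 3 (1.51)

species 1 > species 4 > species 3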